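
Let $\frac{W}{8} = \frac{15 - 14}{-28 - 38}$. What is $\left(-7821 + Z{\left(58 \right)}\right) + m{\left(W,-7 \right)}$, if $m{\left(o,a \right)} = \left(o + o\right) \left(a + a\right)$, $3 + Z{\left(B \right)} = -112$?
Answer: $- \frac{261776}{33} \approx -7932.6$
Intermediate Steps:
$W = - \frac{4}{33}$ ($W = 8 \frac{15 - 14}{-28 - 38} = 8 \cdot 1 \frac{1}{-66} = 8 \cdot 1 \left(- \frac{1}{66}\right) = 8 \left(- \frac{1}{66}\right) = - \frac{4}{33} \approx -0.12121$)
$Z{\left(B \right)} = -115$ ($Z{\left(B \right)} = -3 - 112 = -115$)
$m{\left(o,a \right)} = 4 a o$ ($m{\left(o,a \right)} = 2 o 2 a = 4 a o$)
$\left(-7821 + Z{\left(58 \right)}\right) + m{\left(W,-7 \right)} = \left(-7821 - 115\right) + 4 \left(-7\right) \left(- \frac{4}{33}\right) = -7936 + \frac{112}{33} = - \frac{261776}{33}$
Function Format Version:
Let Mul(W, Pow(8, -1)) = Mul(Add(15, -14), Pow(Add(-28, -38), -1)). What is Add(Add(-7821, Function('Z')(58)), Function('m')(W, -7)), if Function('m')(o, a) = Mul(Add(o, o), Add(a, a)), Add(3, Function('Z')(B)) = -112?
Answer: Rational(-261776, 33) ≈ -7932.6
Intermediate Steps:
W = Rational(-4, 33) (W = Mul(8, Mul(Add(15, -14), Pow(Add(-28, -38), -1))) = Mul(8, Mul(1, Pow(-66, -1))) = Mul(8, Mul(1, Rational(-1, 66))) = Mul(8, Rational(-1, 66)) = Rational(-4, 33) ≈ -0.12121)
Function('Z')(B) = -115 (Function('Z')(B) = Add(-3, -112) = -115)
Function('m')(o, a) = Mul(4, a, o) (Function('m')(o, a) = Mul(Mul(2, o), Mul(2, a)) = Mul(4, a, o))
Add(Add(-7821, Function('Z')(58)), Function('m')(W, -7)) = Add(Add(-7821, -115), Mul(4, -7, Rational(-4, 33))) = Add(-7936, Rational(112, 33)) = Rational(-261776, 33)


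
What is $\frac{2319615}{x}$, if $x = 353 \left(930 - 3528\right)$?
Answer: $- \frac{773205}{305698} \approx -2.5293$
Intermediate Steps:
$x = -917094$ ($x = 353 \left(930 - 3528\right) = 353 \left(-2598\right) = -917094$)
$\frac{2319615}{x} = \frac{2319615}{-917094} = 2319615 \left(- \frac{1}{917094}\right) = - \frac{773205}{305698}$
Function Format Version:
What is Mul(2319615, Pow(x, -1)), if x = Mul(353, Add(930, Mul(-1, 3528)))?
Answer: Rational(-773205, 305698) ≈ -2.5293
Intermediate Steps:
x = -917094 (x = Mul(353, Add(930, -3528)) = Mul(353, -2598) = -917094)
Mul(2319615, Pow(x, -1)) = Mul(2319615, Pow(-917094, -1)) = Mul(2319615, Rational(-1, 917094)) = Rational(-773205, 305698)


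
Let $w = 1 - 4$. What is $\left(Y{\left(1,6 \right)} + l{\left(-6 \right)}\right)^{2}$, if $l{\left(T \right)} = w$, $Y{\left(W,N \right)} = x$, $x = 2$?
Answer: $1$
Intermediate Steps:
$Y{\left(W,N \right)} = 2$
$w = -3$ ($w = 1 - 4 = -3$)
$l{\left(T \right)} = -3$
$\left(Y{\left(1,6 \right)} + l{\left(-6 \right)}\right)^{2} = \left(2 - 3\right)^{2} = \left(-1\right)^{2} = 1$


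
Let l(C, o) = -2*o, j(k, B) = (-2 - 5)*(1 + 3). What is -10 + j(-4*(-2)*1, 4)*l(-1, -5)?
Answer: -290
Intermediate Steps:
j(k, B) = -28 (j(k, B) = -7*4 = -28)
l(C, o) = -2*o
-10 + j(-4*(-2)*1, 4)*l(-1, -5) = -10 - (-56)*(-5) = -10 - 28*10 = -10 - 280 = -290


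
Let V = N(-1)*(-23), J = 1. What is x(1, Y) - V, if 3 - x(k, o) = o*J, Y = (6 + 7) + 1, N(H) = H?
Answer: -34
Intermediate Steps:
Y = 14 (Y = 13 + 1 = 14)
x(k, o) = 3 - o
V = 23 (V = -1*(-23) = 23)
x(1, Y) - V = (3 - 1*14) - 1*23 = (3 - 14) - 23 = -11 - 23 = -34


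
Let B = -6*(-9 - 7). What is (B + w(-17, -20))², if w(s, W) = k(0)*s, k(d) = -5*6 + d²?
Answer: 367236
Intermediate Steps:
B = 96 (B = -6*(-16) = 96)
k(d) = -30 + d²
w(s, W) = -30*s (w(s, W) = (-30 + 0²)*s = (-30 + 0)*s = -30*s)
(B + w(-17, -20))² = (96 - 30*(-17))² = (96 + 510)² = 606² = 367236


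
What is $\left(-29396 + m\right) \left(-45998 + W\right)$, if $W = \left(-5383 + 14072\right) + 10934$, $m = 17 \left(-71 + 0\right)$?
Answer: $807154125$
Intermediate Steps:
$m = -1207$ ($m = 17 \left(-71\right) = -1207$)
$W = 19623$ ($W = 8689 + 10934 = 19623$)
$\left(-29396 + m\right) \left(-45998 + W\right) = \left(-29396 - 1207\right) \left(-45998 + 19623\right) = \left(-30603\right) \left(-26375\right) = 807154125$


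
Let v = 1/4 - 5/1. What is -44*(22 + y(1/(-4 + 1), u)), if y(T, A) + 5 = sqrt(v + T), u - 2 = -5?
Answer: -748 - 22*I*sqrt(183)/3 ≈ -748.0 - 99.203*I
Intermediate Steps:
u = -3 (u = 2 - 5 = -3)
v = -19/4 (v = 1*(1/4) - 5*1 = 1/4 - 5 = -19/4 ≈ -4.7500)
y(T, A) = -5 + sqrt(-19/4 + T)
-44*(22 + y(1/(-4 + 1), u)) = -44*(22 + (-5 + sqrt(-19 + 4/(-4 + 1))/2)) = -44*(22 + (-5 + sqrt(-19 + 4/(-3))/2)) = -44*(22 + (-5 + sqrt(-19 + 4*(-1/3))/2)) = -44*(22 + (-5 + sqrt(-19 - 4/3)/2)) = -44*(22 + (-5 + sqrt(-61/3)/2)) = -44*(22 + (-5 + (I*sqrt(183)/3)/2)) = -44*(22 + (-5 + I*sqrt(183)/6)) = -44*(17 + I*sqrt(183)/6) = -748 - 22*I*sqrt(183)/3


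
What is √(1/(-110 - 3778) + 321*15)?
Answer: √56162157/108 ≈ 69.390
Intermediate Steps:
√(1/(-110 - 3778) + 321*15) = √(1/(-3888) + 4815) = √(-1/3888 + 4815) = √(18720719/3888) = √56162157/108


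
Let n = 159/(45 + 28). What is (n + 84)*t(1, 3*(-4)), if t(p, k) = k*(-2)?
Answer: 150984/73 ≈ 2068.3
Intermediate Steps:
t(p, k) = -2*k
n = 159/73 ≈ 2.1781
(n + 84)*t(1, 3*(-4)) = (159/73 + 84)*(-6*(-4)) = 6291*(-2*(-12))/73 = (6291/73)*24 = 150984/73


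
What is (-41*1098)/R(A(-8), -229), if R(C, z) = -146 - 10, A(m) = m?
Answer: 7503/26 ≈ 288.58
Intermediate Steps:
R(C, z) = -156
(-41*1098)/R(A(-8), -229) = -41*1098/(-156) = -45018*(-1/156) = 7503/26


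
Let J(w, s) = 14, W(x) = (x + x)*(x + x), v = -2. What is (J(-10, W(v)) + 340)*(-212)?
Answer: -75048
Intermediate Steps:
W(x) = 4*x² (W(x) = (2*x)*(2*x) = 4*x²)
(J(-10, W(v)) + 340)*(-212) = (14 + 340)*(-212) = 354*(-212) = -75048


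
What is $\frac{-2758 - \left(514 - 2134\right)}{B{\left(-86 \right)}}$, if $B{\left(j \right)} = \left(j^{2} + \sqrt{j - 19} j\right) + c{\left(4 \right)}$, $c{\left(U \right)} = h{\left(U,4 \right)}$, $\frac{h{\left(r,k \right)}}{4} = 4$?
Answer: $- \frac{2108714}{13928581} - \frac{24467 i \sqrt{105}}{13928581} \approx -0.15139 - 0.018 i$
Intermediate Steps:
$h{\left(r,k \right)} = 16$ ($h{\left(r,k \right)} = 4 \cdot 4 = 16$)
$c{\left(U \right)} = 16$
$B{\left(j \right)} = 16 + j^{2} + j \sqrt{-19 + j}$ ($B{\left(j \right)} = \left(j^{2} + \sqrt{j - 19} j\right) + 16 = \left(j^{2} + \sqrt{-19 + j} j\right) + 16 = \left(j^{2} + j \sqrt{-19 + j}\right) + 16 = 16 + j^{2} + j \sqrt{-19 + j}$)
$\frac{-2758 - \left(514 - 2134\right)}{B{\left(-86 \right)}} = \frac{-2758 - \left(514 - 2134\right)}{16 + \left(-86\right)^{2} - 86 \sqrt{-19 - 86}} = \frac{-2758 - -1620}{16 + 7396 - 86 \sqrt{-105}} = \frac{-2758 + 1620}{16 + 7396 - 86 i \sqrt{105}} = - \frac{1138}{16 + 7396 - 86 i \sqrt{105}} = - \frac{1138}{7412 - 86 i \sqrt{105}}$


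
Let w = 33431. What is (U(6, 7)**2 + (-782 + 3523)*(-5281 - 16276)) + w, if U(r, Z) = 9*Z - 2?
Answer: -59050585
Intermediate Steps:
U(r, Z) = -2 + 9*Z
(U(6, 7)**2 + (-782 + 3523)*(-5281 - 16276)) + w = ((-2 + 9*7)**2 + (-782 + 3523)*(-5281 - 16276)) + 33431 = ((-2 + 63)**2 + 2741*(-21557)) + 33431 = (61**2 - 59087737) + 33431 = (3721 - 59087737) + 33431 = -59084016 + 33431 = -59050585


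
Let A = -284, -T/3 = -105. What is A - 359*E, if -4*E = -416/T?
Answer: -126796/315 ≈ -402.53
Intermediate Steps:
T = 315 (T = -3*(-105) = 315)
E = 104/315 (E = -(-104)/315 = -¼*(-416/315) = 104/315 ≈ 0.33016)
A - 359*E = -284 - 359*104/315 = -284 - 37336/315 = -126796/315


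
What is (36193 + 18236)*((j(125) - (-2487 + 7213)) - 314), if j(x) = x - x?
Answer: -274322160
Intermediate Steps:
j(x) = 0
(36193 + 18236)*((j(125) - (-2487 + 7213)) - 314) = (36193 + 18236)*((0 - (-2487 + 7213)) - 314) = 54429*((0 - 1*4726) - 314) = 54429*((0 - 4726) - 314) = 54429*(-4726 - 314) = 54429*(-5040) = -274322160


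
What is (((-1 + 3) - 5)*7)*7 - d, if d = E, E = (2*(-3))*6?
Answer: -111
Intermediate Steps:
E = -36 (E = -6*6 = -36)
d = -36
(((-1 + 3) - 5)*7)*7 - d = (((-1 + 3) - 5)*7)*7 - 1*(-36) = ((2 - 5)*7)*7 + 36 = -3*7*7 + 36 = -21*7 + 36 = -147 + 36 = -111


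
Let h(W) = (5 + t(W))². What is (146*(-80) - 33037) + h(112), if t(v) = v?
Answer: -31028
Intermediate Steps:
h(W) = (5 + W)²
(146*(-80) - 33037) + h(112) = (146*(-80) - 33037) + (5 + 112)² = (-11680 - 33037) + 117² = -44717 + 13689 = -31028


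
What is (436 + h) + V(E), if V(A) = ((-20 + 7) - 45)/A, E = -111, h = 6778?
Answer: 800812/111 ≈ 7214.5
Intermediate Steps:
V(A) = -58/A (V(A) = (-13 - 45)/A = -58/A)
(436 + h) + V(E) = (436 + 6778) - 58/(-111) = 7214 - 58*(-1/111) = 7214 + 58/111 = 800812/111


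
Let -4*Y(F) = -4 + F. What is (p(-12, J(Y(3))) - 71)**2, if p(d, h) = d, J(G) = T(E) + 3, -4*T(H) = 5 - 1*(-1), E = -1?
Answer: 6889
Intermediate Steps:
T(H) = -3/2 (T(H) = -(5 - 1*(-1))/4 = -(5 + 1)/4 = -1/4*6 = -3/2)
Y(F) = 1 - F/4 (Y(F) = -(-4 + F)/4 = 1 - F/4)
J(G) = 3/2 (J(G) = -3/2 + 3 = 3/2)
(p(-12, J(Y(3))) - 71)**2 = (-12 - 71)**2 = (-83)**2 = 6889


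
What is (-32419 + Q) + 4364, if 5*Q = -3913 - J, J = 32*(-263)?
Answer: -135772/5 ≈ -27154.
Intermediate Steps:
J = -8416
Q = 4503/5 (Q = (-3913 - 1*(-8416))/5 = (-3913 + 8416)/5 = (1/5)*4503 = 4503/5 ≈ 900.60)
(-32419 + Q) + 4364 = (-32419 + 4503/5) + 4364 = -157592/5 + 4364 = -135772/5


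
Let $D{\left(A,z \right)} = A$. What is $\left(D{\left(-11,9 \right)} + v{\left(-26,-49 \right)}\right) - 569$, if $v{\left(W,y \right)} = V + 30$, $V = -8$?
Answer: $-558$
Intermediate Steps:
$v{\left(W,y \right)} = 22$ ($v{\left(W,y \right)} = -8 + 30 = 22$)
$\left(D{\left(-11,9 \right)} + v{\left(-26,-49 \right)}\right) - 569 = \left(-11 + 22\right) - 569 = 11 - 569 = -558$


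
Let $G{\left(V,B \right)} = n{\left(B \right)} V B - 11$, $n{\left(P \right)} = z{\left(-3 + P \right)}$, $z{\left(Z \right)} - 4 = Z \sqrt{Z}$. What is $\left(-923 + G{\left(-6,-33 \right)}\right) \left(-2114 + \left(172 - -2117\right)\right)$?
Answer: $-24850 - 7484400 i \approx -24850.0 - 7.4844 \cdot 10^{6} i$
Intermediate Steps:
$z{\left(Z \right)} = 4 + Z^{\frac{3}{2}}$ ($z{\left(Z \right)} = 4 + Z \sqrt{Z} = 4 + Z^{\frac{3}{2}}$)
$n{\left(P \right)} = 4 + \left(-3 + P\right)^{\frac{3}{2}}$
$G{\left(V,B \right)} = -11 + B V \left(4 + \left(-3 + B\right)^{\frac{3}{2}}\right)$ ($G{\left(V,B \right)} = \left(4 + \left(-3 + B\right)^{\frac{3}{2}}\right) V B - 11 = V \left(4 + \left(-3 + B\right)^{\frac{3}{2}}\right) B - 11 = B V \left(4 + \left(-3 + B\right)^{\frac{3}{2}}\right) - 11 = -11 + B V \left(4 + \left(-3 + B\right)^{\frac{3}{2}}\right)$)
$\left(-923 + G{\left(-6,-33 \right)}\right) \left(-2114 + \left(172 - -2117\right)\right) = \left(-923 - \left(11 - 198 \left(4 + \left(-3 - 33\right)^{\frac{3}{2}}\right)\right)\right) \left(-2114 + \left(172 - -2117\right)\right) = \left(-923 - \left(11 - 198 \left(4 + \left(-36\right)^{\frac{3}{2}}\right)\right)\right) \left(-2114 + \left(172 + 2117\right)\right) = \left(-923 - \left(11 - 198 \left(4 - 216 i\right)\right)\right) \left(-2114 + 2289\right) = \left(-923 + \left(-11 + \left(792 - 42768 i\right)\right)\right) 175 = \left(-923 + \left(781 - 42768 i\right)\right) 175 = \left(-142 - 42768 i\right) 175 = -24850 - 7484400 i$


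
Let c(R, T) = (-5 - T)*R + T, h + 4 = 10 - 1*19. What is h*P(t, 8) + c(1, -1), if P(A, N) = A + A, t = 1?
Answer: -31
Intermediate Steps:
h = -13 (h = -4 + (10 - 1*19) = -4 + (10 - 19) = -4 - 9 = -13)
P(A, N) = 2*A
c(R, T) = T + R*(-5 - T) (c(R, T) = R*(-5 - T) + T = T + R*(-5 - T))
h*P(t, 8) + c(1, -1) = -26 + (-1 - 5*1 - 1*1*(-1)) = -13*2 + (-1 - 5 + 1) = -26 - 5 = -31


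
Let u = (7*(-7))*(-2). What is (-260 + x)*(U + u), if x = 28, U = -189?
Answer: 21112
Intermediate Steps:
u = 98 (u = -49*(-2) = 98)
(-260 + x)*(U + u) = (-260 + 28)*(-189 + 98) = -232*(-91) = 21112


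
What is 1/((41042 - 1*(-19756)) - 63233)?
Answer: -1/2435 ≈ -0.00041068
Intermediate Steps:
1/((41042 - 1*(-19756)) - 63233) = 1/((41042 + 19756) - 63233) = 1/(60798 - 63233) = 1/(-2435) = -1/2435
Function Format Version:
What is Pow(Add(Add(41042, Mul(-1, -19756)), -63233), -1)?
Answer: Rational(-1, 2435) ≈ -0.00041068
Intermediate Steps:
Pow(Add(Add(41042, Mul(-1, -19756)), -63233), -1) = Pow(Add(Add(41042, 19756), -63233), -1) = Pow(Add(60798, -63233), -1) = Pow(-2435, -1) = Rational(-1, 2435)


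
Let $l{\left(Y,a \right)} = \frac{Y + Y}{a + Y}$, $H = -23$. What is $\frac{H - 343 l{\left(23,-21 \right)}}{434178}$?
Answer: $- \frac{3956}{217089} \approx -0.018223$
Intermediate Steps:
$l{\left(Y,a \right)} = \frac{2 Y}{Y + a}$
$\frac{H - 343 l{\left(23,-21 \right)}}{434178} = \frac{-23 - 343 \cdot 2 \cdot 23 \frac{1}{23 - 21}}{434178} = \left(-23 - 343 \cdot 2 \cdot 23 \cdot \frac{1}{2}\right) \frac{1}{434178} = \left(-23 - 7889\right) \frac{1}{434178} = \left(-7912\right) \frac{1}{434178} = - \frac{3956}{217089}$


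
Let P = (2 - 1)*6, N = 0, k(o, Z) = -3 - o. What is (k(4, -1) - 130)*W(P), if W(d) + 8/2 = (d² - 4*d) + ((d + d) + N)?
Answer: -2740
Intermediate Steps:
P = 6 (P = 1*6 = 6)
W(d) = -4 + d² - 2*d (W(d) = -4 + ((d² - 4*d) + ((d + d) + 0)) = -4 + ((d² - 4*d) + (2*d + 0)) = -4 + ((d² - 4*d) + 2*d) = -4 + (d² - 2*d) = -4 + d² - 2*d)
(k(4, -1) - 130)*W(P) = ((-3 - 1*4) - 130)*(-4 + 6² - 2*6) = ((-3 - 4) - 130)*(-4 + 36 - 12) = (-7 - 130)*20 = -137*20 = -2740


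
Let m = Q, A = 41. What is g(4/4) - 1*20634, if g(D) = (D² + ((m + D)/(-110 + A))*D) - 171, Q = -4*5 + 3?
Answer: -1435460/69 ≈ -20804.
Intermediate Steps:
Q = -17 (Q = -20 + 3 = -17)
m = -17
g(D) = -171 + D² + D*(17/69 - D/69) (g(D) = (D² + ((-17 + D)/(-110 + 41))*D) - 171 = (D² + ((-17 + D)/(-69))*D) - 171 = (D² + ((-17 + D)*(-1/69))*D) - 171 = (D² + (17/69 - D/69)*D) - 171 = (D² + D*(17/69 - D/69)) - 171 = -171 + D² + D*(17/69 - D/69))
g(4/4) - 1*20634 = (-171 + 17*(4/4)/69 + 68*(4/4)²/69) - 1*20634 = (-171 + 17*(4*(¼))/69 + 68*(4*(¼))²/69) - 20634 = (-171 + (17/69)*1 + (68/69)*1²) - 20634 = (-171 + 17/69 + (68/69)*1) - 20634 = (-171 + 17/69 + 68/69) - 20634 = -11714/69 - 20634 = -1435460/69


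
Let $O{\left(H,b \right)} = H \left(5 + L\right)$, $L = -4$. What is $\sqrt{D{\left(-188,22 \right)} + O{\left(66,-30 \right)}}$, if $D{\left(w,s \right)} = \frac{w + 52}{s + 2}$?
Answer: $\frac{\sqrt{543}}{3} \approx 7.7675$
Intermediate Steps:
$D{\left(w,s \right)} = \frac{52 + w}{2 + s}$
$O{\left(H,b \right)} = H$ ($O{\left(H,b \right)} = H \left(5 - 4\right) = H 1 = H$)
$\sqrt{D{\left(-188,22 \right)} + O{\left(66,-30 \right)}} = \sqrt{\frac{52 - 188}{2 + 22} + 66} = \sqrt{\frac{1}{24} \left(-136\right) + 66} = \sqrt{- \frac{17}{3} + 66} = \sqrt{\frac{181}{3}} = \frac{\sqrt{543}}{3}$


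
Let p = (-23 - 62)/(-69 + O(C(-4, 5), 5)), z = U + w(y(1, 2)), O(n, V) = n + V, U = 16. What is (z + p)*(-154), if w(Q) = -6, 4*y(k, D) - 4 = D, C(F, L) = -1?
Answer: -22638/13 ≈ -1741.4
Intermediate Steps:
y(k, D) = 1 + D/4
O(n, V) = V + n
z = 10 (z = 16 - 6 = 10)
p = 17/13 (p = (-23 - 62)/(-69 + (5 - 1)) = -85/(-69 + 4) = -85/(-65) = -85*(-1/65) = 17/13 ≈ 1.3077)
(z + p)*(-154) = (10 + 17/13)*(-154) = (147/13)*(-154) = -22638/13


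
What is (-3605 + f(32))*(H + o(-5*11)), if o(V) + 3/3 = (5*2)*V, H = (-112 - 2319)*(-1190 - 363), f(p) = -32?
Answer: -13728918504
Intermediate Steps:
H = 3775343 (H = -2431*(-1553) = 3775343)
o(V) = -1 + 10*V (o(V) = -1 + (5*2)*V = -1 + 10*V)
(-3605 + f(32))*(H + o(-5*11)) = (-3605 - 32)*(3775343 + (-1 + 10*(-5*11))) = -3637*(3775343 + (-1 + 10*(-55))) = -3637*(3775343 + (-1 - 550)) = -3637*(3775343 - 551) = -3637*3774792 = -13728918504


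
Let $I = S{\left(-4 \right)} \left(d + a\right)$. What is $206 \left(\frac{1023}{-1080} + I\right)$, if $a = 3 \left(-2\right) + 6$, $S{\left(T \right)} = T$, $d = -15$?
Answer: $\frac{2189677}{180} \approx 12165.0$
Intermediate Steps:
$a = 0$ ($a = -6 + 6 = 0$)
$I = 60$ ($I = - 4 \left(-15 + 0\right) = \left(-4\right) \left(-15\right) = 60$)
$206 \left(\frac{1023}{-1080} + I\right) = 206 \left(\frac{1023}{-1080} + 60\right) = 206 \left(1023 \left(- \frac{1}{1080}\right) + 60\right) = 206 \left(- \frac{341}{360} + 60\right) = 206 \cdot \frac{21259}{360} = \frac{2189677}{180}$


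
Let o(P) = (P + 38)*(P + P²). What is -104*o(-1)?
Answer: 0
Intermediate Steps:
o(P) = (38 + P)*(P + P²)
-104*o(-1) = -(-104)*(38 + (-1)² + 39*(-1)) = -(-104)*(38 + 1 - 39) = -(-104)*0 = -104*0 = 0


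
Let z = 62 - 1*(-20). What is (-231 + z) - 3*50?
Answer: -299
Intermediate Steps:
z = 82 (z = 62 + 20 = 82)
(-231 + z) - 3*50 = (-231 + 82) - 3*50 = -149 - 150 = -299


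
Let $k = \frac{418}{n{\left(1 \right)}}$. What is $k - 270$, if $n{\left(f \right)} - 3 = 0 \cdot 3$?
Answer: $- \frac{392}{3} \approx -130.67$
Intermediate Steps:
$n{\left(f \right)} = 3$ ($n{\left(f \right)} = 3 + 0 \cdot 3 = 3 + 0 = 3$)
$k = \frac{418}{3} \approx 139.33$
$k - 270 = \frac{418}{3} - 270 = - \frac{392}{3}$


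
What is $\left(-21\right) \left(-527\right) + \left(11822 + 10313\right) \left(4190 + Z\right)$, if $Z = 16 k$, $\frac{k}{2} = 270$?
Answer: $284003117$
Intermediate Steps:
$k = 540$ ($k = 2 \cdot 270 = 540$)
$Z = 8640$ ($Z = 16 \cdot 540 = 8640$)
$\left(-21\right) \left(-527\right) + \left(11822 + 10313\right) \left(4190 + Z\right) = \left(-21\right) \left(-527\right) + \left(11822 + 10313\right) \left(4190 + 8640\right) = 11067 + 22135 \cdot 12830 = 11067 + 283992050 = 284003117$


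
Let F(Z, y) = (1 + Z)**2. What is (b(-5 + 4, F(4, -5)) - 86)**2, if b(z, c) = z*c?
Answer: 12321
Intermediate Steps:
b(z, c) = c*z
(b(-5 + 4, F(4, -5)) - 86)**2 = ((1 + 4)**2*(-5 + 4) - 86)**2 = (5**2*(-1) - 86)**2 = (25*(-1) - 86)**2 = (-25 - 86)**2 = (-111)**2 = 12321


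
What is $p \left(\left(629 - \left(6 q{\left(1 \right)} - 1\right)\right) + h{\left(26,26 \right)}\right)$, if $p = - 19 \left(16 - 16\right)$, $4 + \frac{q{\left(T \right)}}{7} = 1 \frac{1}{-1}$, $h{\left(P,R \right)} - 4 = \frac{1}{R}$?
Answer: $0$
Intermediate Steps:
$h{\left(P,R \right)} = 4 + \frac{1}{R}$
$q{\left(T \right)} = -35$ ($q{\left(T \right)} = -28 + 7 \cdot 1 \frac{1}{-1} = -28 + 7 \cdot 1 \left(-1\right) = -28 + 7 \left(-1\right) = -28 - 7 = -35$)
$p = 0$ ($p = \left(-19\right) 0 = 0$)
$p \left(\left(629 - \left(6 q{\left(1 \right)} - 1\right)\right) + h{\left(26,26 \right)}\right) = 0 \left(\left(629 - \left(6 \left(-35\right) - 1\right)\right) + \left(4 + \frac{1}{26}\right)\right) = 0 \left(\left(629 - \left(-210 - 1\right)\right) + \left(4 + \frac{1}{26}\right)\right) = 0 \left(\left(629 - -211\right) + \frac{105}{26}\right) = 0 \left(\left(629 + 211\right) + \frac{105}{26}\right) = 0 \left(840 + \frac{105}{26}\right) = 0 \cdot \frac{21945}{26} = 0$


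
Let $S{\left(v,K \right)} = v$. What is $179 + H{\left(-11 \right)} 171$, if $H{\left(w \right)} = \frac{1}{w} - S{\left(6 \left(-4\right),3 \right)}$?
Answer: $\frac{46942}{11} \approx 4267.5$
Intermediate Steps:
$H{\left(w \right)} = 24 + \frac{1}{w}$ ($H{\left(w \right)} = \frac{1}{w} - 6 \left(-4\right) = \frac{1}{w} - -24 = \frac{1}{w} + 24 = 24 + \frac{1}{w}$)
$179 + H{\left(-11 \right)} 171 = 179 + \left(24 + \frac{1}{-11}\right) 171 = 179 + \left(24 - \frac{1}{11}\right) 171 = 179 + \frac{263}{11} \cdot 171 = 179 + \frac{44973}{11} = \frac{46942}{11}$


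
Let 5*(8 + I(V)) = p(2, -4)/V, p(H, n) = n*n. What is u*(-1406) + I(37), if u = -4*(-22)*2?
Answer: -45780824/185 ≈ -2.4746e+5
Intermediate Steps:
p(H, n) = n**2
I(V) = -8 + 16/(5*V) (I(V) = -8 + ((-4)**2/V)/5 = -8 + (16/V)/5 = -8 + 16/(5*V))
u = 176 (u = 88*2 = 176)
u*(-1406) + I(37) = 176*(-1406) + (-8 + (16/5)/37) = -247456 + (-8 + (16/5)*(1/37)) = -247456 + (-8 + 16/185) = -247456 - 1464/185 = -45780824/185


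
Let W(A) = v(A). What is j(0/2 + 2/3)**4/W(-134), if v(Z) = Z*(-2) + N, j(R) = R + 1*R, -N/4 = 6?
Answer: 64/4941 ≈ 0.012953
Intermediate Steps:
N = -24 (N = -4*6 = -24)
j(R) = 2*R (j(R) = R + R = 2*R)
v(Z) = -24 - 2*Z (v(Z) = Z*(-2) - 24 = -2*Z - 24 = -24 - 2*Z)
W(A) = -24 - 2*A
j(0/2 + 2/3)**4/W(-134) = (2*(0/2 + 2/3))**4/(-24 - 2*(-134)) = (2*(0*(1/2) + 2*(1/3)))**4/(-24 + 268) = (2*(0 + 2/3))**4/244 = (2*(2/3))**4*(1/244) = (4/3)**4*(1/244) = (256/81)*(1/244) = 64/4941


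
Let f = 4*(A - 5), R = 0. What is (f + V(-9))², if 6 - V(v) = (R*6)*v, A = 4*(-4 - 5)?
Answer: 24964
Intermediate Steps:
A = -36 (A = 4*(-9) = -36)
V(v) = 6 (V(v) = 6 - 0*6*v = 6 - 0*v = 6 - 1*0 = 6 + 0 = 6)
f = -164 (f = 4*(-36 - 5) = 4*(-41) = -164)
(f + V(-9))² = (-164 + 6)² = (-158)² = 24964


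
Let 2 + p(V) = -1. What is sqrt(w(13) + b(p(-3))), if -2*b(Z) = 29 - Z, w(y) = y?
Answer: I*sqrt(3) ≈ 1.732*I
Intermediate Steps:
p(V) = -3 (p(V) = -2 - 1 = -3)
b(Z) = -29/2 + Z/2 (b(Z) = -(29 - Z)/2 = -29/2 + Z/2)
sqrt(w(13) + b(p(-3))) = sqrt(13 + (-29/2 + (1/2)*(-3))) = sqrt(13 + (-29/2 - 3/2)) = sqrt(13 - 16) = sqrt(-3) = I*sqrt(3)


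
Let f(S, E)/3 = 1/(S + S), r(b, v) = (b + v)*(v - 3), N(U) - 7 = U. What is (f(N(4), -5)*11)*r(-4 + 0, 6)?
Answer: 9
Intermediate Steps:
N(U) = 7 + U
r(b, v) = (-3 + v)*(b + v) (r(b, v) = (b + v)*(-3 + v) = (-3 + v)*(b + v))
f(S, E) = 3/(2*S) (f(S, E) = 3/(S + S) = 3/((2*S)) = 3*(1/(2*S)) = 3/(2*S))
(f(N(4), -5)*11)*r(-4 + 0, 6) = ((3/(2*(7 + 4)))*11)*(6² - 3*(-4 + 0) - 3*6 + (-4 + 0)*6) = (((3/2)/11)*11)*(36 - 3*(-4) - 18 - 4*6) = (((3/2)*(1/11))*11)*(36 + 12 - 18 - 24) = ((3/22)*11)*6 = (3/2)*6 = 9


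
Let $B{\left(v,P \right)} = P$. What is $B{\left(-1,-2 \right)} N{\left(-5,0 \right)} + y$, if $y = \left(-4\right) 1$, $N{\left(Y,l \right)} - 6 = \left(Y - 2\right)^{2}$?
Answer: $-114$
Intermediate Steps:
$N{\left(Y,l \right)} = 6 + \left(-2 + Y\right)^{2}$ ($N{\left(Y,l \right)} = 6 + \left(Y - 2\right)^{2} = 6 + \left(-2 + Y\right)^{2}$)
$y = -4$
$B{\left(-1,-2 \right)} N{\left(-5,0 \right)} + y = - 2 \left(6 + \left(-2 - 5\right)^{2}\right) - 4 = - 2 \left(6 + \left(-7\right)^{2}\right) - 4 = - 2 \left(6 + 49\right) - 4 = \left(-2\right) 55 - 4 = -110 - 4 = -114$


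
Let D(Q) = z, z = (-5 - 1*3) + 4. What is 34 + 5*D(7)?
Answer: 14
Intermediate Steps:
z = -4 (z = (-5 - 3) + 4 = -8 + 4 = -4)
D(Q) = -4
34 + 5*D(7) = 34 + 5*(-4) = 34 - 20 = 14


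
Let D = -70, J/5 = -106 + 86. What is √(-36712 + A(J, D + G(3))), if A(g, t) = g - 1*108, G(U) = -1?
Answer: 2*I*√9230 ≈ 192.15*I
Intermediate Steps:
J = -100 (J = 5*(-106 + 86) = 5*(-20) = -100)
A(g, t) = -108 + g (A(g, t) = g - 108 = -108 + g)
√(-36712 + A(J, D + G(3))) = √(-36712 + (-108 - 100)) = √(-36712 - 208) = √(-36920) = 2*I*√9230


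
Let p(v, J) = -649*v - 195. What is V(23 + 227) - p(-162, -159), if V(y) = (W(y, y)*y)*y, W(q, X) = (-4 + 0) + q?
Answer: 15270057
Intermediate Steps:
W(q, X) = -4 + q
p(v, J) = -195 - 649*v
V(y) = y²*(-4 + y) (V(y) = ((-4 + y)*y)*y = (y*(-4 + y))*y = y²*(-4 + y))
V(23 + 227) - p(-162, -159) = (23 + 227)²*(-4 + (23 + 227)) - (-195 - 649*(-162)) = 250²*(-4 + 250) - (-195 + 105138) = 62500*246 - 1*104943 = 15375000 - 104943 = 15270057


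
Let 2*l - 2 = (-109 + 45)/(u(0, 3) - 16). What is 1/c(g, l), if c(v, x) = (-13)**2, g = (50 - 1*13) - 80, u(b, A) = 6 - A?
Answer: 1/169 ≈ 0.0059172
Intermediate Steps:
l = 45/13 (l = 1 + ((-109 + 45)/((6 - 1*3) - 16))/2 = 1 + (-64/((6 - 3) - 16))/2 = 1 + (-64/(3 - 16))/2 = 1 + (-64/(-13))/2 = 1 + (-64*(-1/13))/2 = 1 + (1/2)*(64/13) = 1 + 32/13 = 45/13 ≈ 3.4615)
g = -43 (g = (50 - 13) - 80 = 37 - 80 = -43)
c(v, x) = 169
1/c(g, l) = 1/169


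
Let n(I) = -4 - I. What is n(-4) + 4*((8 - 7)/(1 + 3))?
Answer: 1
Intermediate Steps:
n(-4) + 4*((8 - 7)/(1 + 3)) = (-4 - 1*(-4)) + 4*((8 - 7)/(1 + 3)) = (-4 + 4) + 4*(1/4) = 0 + 4*(1*(¼)) = 0 + 4*(¼) = 0 + 1 = 1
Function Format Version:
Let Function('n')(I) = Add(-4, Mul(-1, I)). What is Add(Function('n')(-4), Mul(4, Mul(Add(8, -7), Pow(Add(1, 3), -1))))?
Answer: 1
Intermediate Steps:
Add(Function('n')(-4), Mul(4, Mul(Add(8, -7), Pow(Add(1, 3), -1)))) = Add(Add(-4, Mul(-1, -4)), Mul(4, Mul(Add(8, -7), Pow(Add(1, 3), -1)))) = Add(Add(-4, 4), Mul(4, Mul(1, Pow(4, -1)))) = Add(0, Mul(4, Mul(1, Rational(1, 4)))) = Add(0, Mul(4, Rational(1, 4))) = Add(0, 1) = 1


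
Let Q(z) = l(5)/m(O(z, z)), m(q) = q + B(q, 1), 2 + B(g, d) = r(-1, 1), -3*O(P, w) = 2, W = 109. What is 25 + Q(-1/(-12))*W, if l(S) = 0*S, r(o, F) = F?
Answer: 25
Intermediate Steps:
O(P, w) = -2/3 (O(P, w) = -1/3*2 = -2/3)
B(g, d) = -1 (B(g, d) = -2 + 1 = -1)
l(S) = 0
m(q) = -1 + q (m(q) = q - 1 = -1 + q)
Q(z) = 0 (Q(z) = 0/(-1 - 2/3) = 0/(-5/3) = 0*(-3/5) = 0)
25 + Q(-1/(-12))*W = 25 + 0*109 = 25 + 0 = 25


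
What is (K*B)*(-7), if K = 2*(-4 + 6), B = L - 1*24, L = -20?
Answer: 1232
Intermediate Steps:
B = -44 (B = -20 - 1*24 = -20 - 24 = -44)
K = 4 (K = 2*2 = 4)
(K*B)*(-7) = (4*(-44))*(-7) = -176*(-7) = 1232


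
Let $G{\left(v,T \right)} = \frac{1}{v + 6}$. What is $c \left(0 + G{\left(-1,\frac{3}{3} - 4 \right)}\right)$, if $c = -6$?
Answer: $- \frac{6}{5} \approx -1.2$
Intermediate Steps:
$G{\left(v,T \right)} = \frac{1}{6 + v}$
$c \left(0 + G{\left(-1,\frac{3}{3} - 4 \right)}\right) = - 6 \left(0 + \frac{1}{6 - 1}\right) = - 6 \left(0 + \frac{1}{5}\right) = \left(-6\right) \frac{1}{5} = - \frac{6}{5}$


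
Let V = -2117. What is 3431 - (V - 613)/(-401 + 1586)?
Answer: 271231/79 ≈ 3433.3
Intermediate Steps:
3431 - (V - 613)/(-401 + 1586) = 3431 - (-2117 - 613)/(-401 + 1586) = 3431 - (-2730)/1185 = 3431 - 1*(-182/79) = 3431 + 182/79 = 271231/79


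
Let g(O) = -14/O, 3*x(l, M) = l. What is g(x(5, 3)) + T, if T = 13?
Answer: 23/5 ≈ 4.6000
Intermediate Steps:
x(l, M) = l/3
g(x(5, 3)) + T = -14/((⅓)*5) + 13 = -14/5/3 + 13 = -14*⅗ + 13 = -42/5 + 13 = 23/5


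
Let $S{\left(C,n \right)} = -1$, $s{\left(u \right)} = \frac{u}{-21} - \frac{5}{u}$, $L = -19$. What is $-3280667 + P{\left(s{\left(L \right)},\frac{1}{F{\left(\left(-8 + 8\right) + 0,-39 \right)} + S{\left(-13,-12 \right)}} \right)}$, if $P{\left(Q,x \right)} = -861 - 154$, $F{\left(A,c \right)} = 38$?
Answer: $-3281682$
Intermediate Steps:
$s{\left(u \right)} = - \frac{5}{u} - \frac{u}{21}$ ($s{\left(u \right)} = u \left(- \frac{1}{21}\right) - \frac{5}{u} = - \frac{u}{21} - \frac{5}{u} = - \frac{5}{u} - \frac{u}{21}$)
$P{\left(Q,x \right)} = -1015$
$-3280667 + P{\left(s{\left(L \right)},\frac{1}{F{\left(\left(-8 + 8\right) + 0,-39 \right)} + S{\left(-13,-12 \right)}} \right)} = -3280667 - 1015 = -3281682$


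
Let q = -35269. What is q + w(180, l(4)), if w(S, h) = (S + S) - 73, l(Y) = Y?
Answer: -34982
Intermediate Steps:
w(S, h) = -73 + 2*S (w(S, h) = 2*S - 73 = -73 + 2*S)
q + w(180, l(4)) = -35269 + (-73 + 2*180) = -35269 + (-73 + 360) = -35269 + 287 = -34982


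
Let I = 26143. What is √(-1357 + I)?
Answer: 27*√34 ≈ 157.44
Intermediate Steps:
√(-1357 + I) = √(-1357 + 26143) = √24786 = 27*√34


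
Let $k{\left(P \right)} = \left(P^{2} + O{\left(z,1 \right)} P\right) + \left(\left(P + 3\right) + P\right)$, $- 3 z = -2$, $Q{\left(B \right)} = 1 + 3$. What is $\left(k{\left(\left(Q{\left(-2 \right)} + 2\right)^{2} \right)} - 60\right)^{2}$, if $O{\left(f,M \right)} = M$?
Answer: $1814409$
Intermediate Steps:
$Q{\left(B \right)} = 4$
$z = \frac{2}{3}$ ($z = \left(- \frac{1}{3}\right) \left(-2\right) = \frac{2}{3} \approx 0.66667$)
$k{\left(P \right)} = 3 + P^{2} + 3 P$ ($k{\left(P \right)} = \left(P^{2} + 1 P\right) + \left(\left(P + 3\right) + P\right) = \left(P^{2} + P\right) + \left(\left(3 + P\right) + P\right) = \left(P + P^{2}\right) + \left(3 + 2 P\right) = 3 + P^{2} + 3 P$)
$\left(k{\left(\left(Q{\left(-2 \right)} + 2\right)^{2} \right)} - 60\right)^{2} = \left(\left(3 + \left(\left(4 + 2\right)^{2}\right)^{2} + 3 \left(4 + 2\right)^{2}\right) - 60\right)^{2} = \left(\left(3 + \left(6^{2}\right)^{2} + 3 \cdot 6^{2}\right) - 60\right)^{2} = \left(\left(3 + 36^{2} + 3 \cdot 36\right) - 60\right)^{2} = \left(\left(3 + 1296 + 108\right) - 60\right)^{2} = \left(1407 - 60\right)^{2} = 1347^{2} = 1814409$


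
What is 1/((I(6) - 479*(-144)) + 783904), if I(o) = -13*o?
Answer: 1/852802 ≈ 1.1726e-6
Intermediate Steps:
1/((I(6) - 479*(-144)) + 783904) = 1/((-13*6 - 479*(-144)) + 783904) = 1/((-78 + 68976) + 783904) = 1/(68898 + 783904) = 1/852802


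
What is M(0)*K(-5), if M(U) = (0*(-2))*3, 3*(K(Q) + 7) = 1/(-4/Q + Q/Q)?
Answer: 0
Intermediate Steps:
K(Q) = -7 + 1/(3*(1 - 4/Q)) (K(Q) = -7 + 1/(3*(-4/Q + Q/Q)) = -7 + 1/(3*(-4/Q + 1)) = -7 + 1/(3*(1 - 4/Q)))
M(U) = 0 (M(U) = 0*3 = 0)
M(0)*K(-5) = 0*(4*(21 - 5*(-5))/(3*(-4 - 5))) = 0*((4/3)*(21 + 25)/(-9)) = 0*((4/3)*(-1/9)*46) = 0*(-184/27) = 0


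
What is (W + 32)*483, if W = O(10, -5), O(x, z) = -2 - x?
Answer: 9660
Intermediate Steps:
W = -12 (W = -2 - 1*10 = -2 - 10 = -12)
(W + 32)*483 = (-12 + 32)*483 = 20*483 = 9660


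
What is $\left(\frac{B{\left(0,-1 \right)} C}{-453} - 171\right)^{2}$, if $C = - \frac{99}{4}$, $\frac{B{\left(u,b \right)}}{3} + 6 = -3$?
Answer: $\frac{10852430625}{364816} \approx 29748.0$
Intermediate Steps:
$B{\left(u,b \right)} = -27$ ($B{\left(u,b \right)} = -18 + 3 \left(-3\right) = -18 - 9 = -27$)
$C = - \frac{99}{4}$ ($C = \left(-99\right) \frac{1}{4} = - \frac{99}{4} \approx -24.75$)
$\left(\frac{B{\left(0,-1 \right)} C}{-453} - 171\right)^{2} = \left(\frac{\left(-27\right) \left(- \frac{99}{4}\right)}{-453} - 171\right)^{2} = \left(\frac{2673}{4} \left(- \frac{1}{453}\right) - 171\right)^{2} = \left(- \frac{891}{604} - 171\right)^{2} = \left(- \frac{104175}{604}\right)^{2} = \frac{10852430625}{364816}$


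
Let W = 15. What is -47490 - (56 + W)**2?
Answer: -52531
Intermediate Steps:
-47490 - (56 + W)**2 = -47490 - (56 + 15)**2 = -47490 - 1*71**2 = -47490 - 1*5041 = -47490 - 5041 = -52531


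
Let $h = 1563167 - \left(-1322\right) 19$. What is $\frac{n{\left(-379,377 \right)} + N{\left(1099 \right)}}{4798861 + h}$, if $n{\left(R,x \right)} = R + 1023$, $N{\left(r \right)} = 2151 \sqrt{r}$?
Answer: $\frac{14}{138851} + \frac{2151 \sqrt{1099}}{6387146} \approx 0.011265$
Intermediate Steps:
$n{\left(R,x \right)} = 1023 + R$
$h = 1588285$ ($h = 1563167 - -25118 = 1563167 + 25118 = 1588285$)
$\frac{n{\left(-379,377 \right)} + N{\left(1099 \right)}}{4798861 + h} = \frac{\left(1023 - 379\right) + 2151 \sqrt{1099}}{4798861 + 1588285} = \frac{644 + 2151 \sqrt{1099}}{6387146} = \left(644 + 2151 \sqrt{1099}\right) \frac{1}{6387146} = \frac{14}{138851} + \frac{2151 \sqrt{1099}}{6387146}$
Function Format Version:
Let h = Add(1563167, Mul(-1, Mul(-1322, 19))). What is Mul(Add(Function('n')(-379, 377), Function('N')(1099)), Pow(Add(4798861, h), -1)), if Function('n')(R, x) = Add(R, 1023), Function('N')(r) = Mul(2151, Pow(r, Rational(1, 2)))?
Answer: Add(Rational(14, 138851), Mul(Rational(2151, 6387146), Pow(1099, Rational(1, 2)))) ≈ 0.011265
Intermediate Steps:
Function('n')(R, x) = Add(1023, R)
h = 1588285 (h = Add(1563167, Mul(-1, -25118)) = Add(1563167, 25118) = 1588285)
Mul(Add(Function('n')(-379, 377), Function('N')(1099)), Pow(Add(4798861, h), -1)) = Mul(Add(Add(1023, -379), Mul(2151, Pow(1099, Rational(1, 2)))), Pow(Add(4798861, 1588285), -1)) = Mul(Add(644, Mul(2151, Pow(1099, Rational(1, 2)))), Pow(6387146, -1)) = Mul(Add(644, Mul(2151, Pow(1099, Rational(1, 2)))), Rational(1, 6387146)) = Add(Rational(14, 138851), Mul(Rational(2151, 6387146), Pow(1099, Rational(1, 2))))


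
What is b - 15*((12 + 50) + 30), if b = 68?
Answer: -1312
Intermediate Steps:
b - 15*((12 + 50) + 30) = 68 - 15*((12 + 50) + 30) = 68 - 15*(62 + 30) = 68 - 15*92 = 68 - 1380 = -1312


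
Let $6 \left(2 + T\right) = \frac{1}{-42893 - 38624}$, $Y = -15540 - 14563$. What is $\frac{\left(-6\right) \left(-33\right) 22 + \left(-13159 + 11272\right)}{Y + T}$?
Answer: $- \frac{1207592838}{14724415711} \approx -0.082013$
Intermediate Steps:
$Y = -30103$
$T = - \frac{978205}{489102}$ ($T = -2 + \frac{1}{6 \left(-42893 - 38624\right)} = -2 + \frac{1}{6 \left(-81517\right)} = -2 + \frac{1}{6} \left(- \frac{1}{81517}\right) = -2 - \frac{1}{489102} = - \frac{978205}{489102} \approx -2.0$)
$\frac{\left(-6\right) \left(-33\right) 22 + \left(-13159 + 11272\right)}{Y + T} = \frac{\left(-6\right) \left(-33\right) 22 + \left(-13159 + 11272\right)}{-30103 - \frac{978205}{489102}} = \frac{198 \cdot 22 - 1887}{- \frac{14724415711}{489102}} = \left(4356 - 1887\right) \left(- \frac{489102}{14724415711}\right) = 2469 \left(- \frac{489102}{14724415711}\right) = - \frac{1207592838}{14724415711}$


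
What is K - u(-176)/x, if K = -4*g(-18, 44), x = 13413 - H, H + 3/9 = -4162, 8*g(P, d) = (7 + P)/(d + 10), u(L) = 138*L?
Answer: 4224649/2847204 ≈ 1.4838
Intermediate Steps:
g(P, d) = (7 + P)/(8*(10 + d)) (g(P, d) = ((7 + P)/(d + 10))/8 = ((7 + P)/(10 + d))/8 = (7 + P)/(8*(10 + d)))
H = -12487/3 (H = -⅓ - 4162 = -12487/3 ≈ -4162.3)
x = 52726/3 (x = 13413 - 1*(-12487/3) = 13413 + 12487/3 = 52726/3 ≈ 17575.)
K = 11/108 (K = -(7 - 18)/(2*(10 + 44)) = -(-11)/(2*54) = -4*(-11/432) = 11/108 ≈ 0.10185)
K - u(-176)/x = 11/108 - 138*(-176)/52726/3 = 11/108 - (-24288)*3/52726 = 11/108 - 1*(-36432/26363) = 11/108 + 36432/26363 = 4224649/2847204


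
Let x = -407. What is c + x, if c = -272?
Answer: -679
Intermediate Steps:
c + x = -272 - 407 = -679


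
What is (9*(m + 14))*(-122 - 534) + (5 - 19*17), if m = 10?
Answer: -142014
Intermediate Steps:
(9*(m + 14))*(-122 - 534) + (5 - 19*17) = (9*(10 + 14))*(-122 - 534) + (5 - 19*17) = (9*24)*(-656) + (5 - 323) = 216*(-656) - 318 = -141696 - 318 = -142014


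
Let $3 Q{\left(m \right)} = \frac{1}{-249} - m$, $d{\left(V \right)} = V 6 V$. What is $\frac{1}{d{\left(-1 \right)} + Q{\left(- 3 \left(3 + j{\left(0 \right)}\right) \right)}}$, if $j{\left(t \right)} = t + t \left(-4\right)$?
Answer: $\frac{747}{6722} \approx 0.11113$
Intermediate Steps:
$d{\left(V \right)} = 6 V^{2}$ ($d{\left(V \right)} = 6 V V = 6 V^{2}$)
$j{\left(t \right)} = - 3 t$ ($j{\left(t \right)} = t - 4 t = - 3 t$)
$Q{\left(m \right)} = - \frac{1}{747} - \frac{m}{3}$ ($Q{\left(m \right)} = \frac{\frac{1}{-249} - m}{3} = \frac{- \frac{1}{249} - m}{3} = - \frac{1}{747} - \frac{m}{3}$)
$\frac{1}{d{\left(-1 \right)} + Q{\left(- 3 \left(3 + j{\left(0 \right)}\right) \right)}} = \frac{1}{6 \left(-1\right)^{2} - \left(\frac{1}{747} + \frac{\left(-3\right) \left(3 - 0\right)}{3}\right)} = \frac{1}{6 \cdot 1 - \left(\frac{1}{747} + \frac{\left(-3\right) \left(3 + 0\right)}{3}\right)} = \frac{1}{6 - \left(\frac{1}{747} + \frac{\left(-3\right) 3}{3}\right)} = \frac{1}{6 - - \frac{2240}{747}} = \frac{1}{6 + \left(- \frac{1}{747} + 3\right)} = \frac{1}{6 + \frac{2240}{747}} = \frac{1}{\frac{6722}{747}} = \frac{747}{6722}$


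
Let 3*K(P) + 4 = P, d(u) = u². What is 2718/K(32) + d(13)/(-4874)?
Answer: 4967233/17059 ≈ 291.18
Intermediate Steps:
K(P) = -4/3 + P/3
2718/K(32) + d(13)/(-4874) = 2718/(-4/3 + (⅓)*32) + 13²/(-4874) = 2718/(-4/3 + 32/3) + 169*(-1/4874) = 2718/(28/3) - 169/4874 = 2718*(3/28) - 169/4874 = 4077/14 - 169/4874 = 4967233/17059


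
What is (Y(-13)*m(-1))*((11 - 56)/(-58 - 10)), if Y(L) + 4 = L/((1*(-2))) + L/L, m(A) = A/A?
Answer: 315/136 ≈ 2.3162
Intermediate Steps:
m(A) = 1
Y(L) = -3 - L/2 (Y(L) = -4 + (L/((1*(-2))) + L/L) = -4 + (L/(-2) + 1) = -4 + (L*(-½) + 1) = -4 + (-L/2 + 1) = -4 + (1 - L/2) = -3 - L/2)
(Y(-13)*m(-1))*((11 - 56)/(-58 - 10)) = ((-3 - ½*(-13))*1)*((11 - 56)/(-58 - 10)) = ((-3 + 13/2)*1)*(-45/(-68)) = ((7/2)*1)*(-45*(-1/68)) = (7/2)*(45/68) = 315/136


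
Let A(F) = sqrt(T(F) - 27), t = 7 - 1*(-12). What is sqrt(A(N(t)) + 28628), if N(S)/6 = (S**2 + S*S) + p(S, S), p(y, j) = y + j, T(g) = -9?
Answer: sqrt(28628 + 6*I) ≈ 169.2 + 0.018*I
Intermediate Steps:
t = 19 (t = 7 + 12 = 19)
p(y, j) = j + y
N(S) = 12*S + 12*S**2 (N(S) = 6*((S**2 + S*S) + (S + S)) = 6*((S**2 + S**2) + 2*S) = 6*(2*S**2 + 2*S) = 6*(2*S + 2*S**2) = 12*S + 12*S**2)
A(F) = 6*I (A(F) = sqrt(-9 - 27) = sqrt(-36) = 6*I)
sqrt(A(N(t)) + 28628) = sqrt(6*I + 28628) = sqrt(28628 + 6*I)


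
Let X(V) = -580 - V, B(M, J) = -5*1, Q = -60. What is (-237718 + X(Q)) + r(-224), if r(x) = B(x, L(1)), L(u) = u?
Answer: -238243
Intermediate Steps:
B(M, J) = -5
r(x) = -5
(-237718 + X(Q)) + r(-224) = (-237718 + (-580 - 1*(-60))) - 5 = (-237718 + (-580 + 60)) - 5 = (-237718 - 520) - 5 = -238238 - 5 = -238243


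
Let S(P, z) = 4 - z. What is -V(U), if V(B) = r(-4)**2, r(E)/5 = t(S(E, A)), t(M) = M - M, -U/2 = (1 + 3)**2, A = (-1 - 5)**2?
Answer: 0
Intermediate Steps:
A = 36 (A = (-6)**2 = 36)
U = -32 (U = -2*(1 + 3)**2 = -2*4**2 = -2*16 = -32)
t(M) = 0
r(E) = 0 (r(E) = 5*0 = 0)
V(B) = 0 (V(B) = 0**2 = 0)
-V(U) = -1*0 = 0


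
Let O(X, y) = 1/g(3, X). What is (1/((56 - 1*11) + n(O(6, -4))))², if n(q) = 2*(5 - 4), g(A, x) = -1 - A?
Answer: 1/2209 ≈ 0.00045269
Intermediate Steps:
O(X, y) = -¼ (O(X, y) = 1/(-1 - 1*3) = 1/(-1 - 3) = 1/(-4) = -¼)
n(q) = 2 (n(q) = 2*1 = 2)
(1/((56 - 1*11) + n(O(6, -4))))² = (1/((56 - 1*11) + 2))² = (1/((56 - 11) + 2))² = (1/(45 + 2))² = (1/47)² = 1/2209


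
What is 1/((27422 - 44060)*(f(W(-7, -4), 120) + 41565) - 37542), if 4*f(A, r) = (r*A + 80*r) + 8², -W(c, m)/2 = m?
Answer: -1/735786540 ≈ -1.3591e-9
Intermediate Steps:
W(c, m) = -2*m
f(A, r) = 16 + 20*r + A*r/4 (f(A, r) = ((r*A + 80*r) + 8²)/4 = ((A*r + 80*r) + 64)/4 = ((80*r + A*r) + 64)/4 = (64 + 80*r + A*r)/4 = 16 + 20*r + A*r/4)
1/((27422 - 44060)*(f(W(-7, -4), 120) + 41565) - 37542) = 1/((27422 - 44060)*((16 + 20*120 + (¼)*(-2*(-4))*120) + 41565) - 37542) = 1/(-16638*((16 + 2400 + (¼)*8*120) + 41565) - 37542) = 1/(-16638*((16 + 2400 + 240) + 41565) - 37542) = 1/(-16638*(2656 + 41565) - 37542) = 1/(-16638*44221 - 37542) = 1/(-735748998 - 37542) = 1/(-735786540) = -1/735786540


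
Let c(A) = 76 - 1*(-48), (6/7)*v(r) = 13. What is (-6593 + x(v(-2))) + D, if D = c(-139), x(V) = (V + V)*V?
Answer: -108161/18 ≈ -6008.9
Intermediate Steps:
v(r) = 91/6 (v(r) = (7/6)*13 = 91/6)
x(V) = 2*V² (x(V) = (2*V)*V = 2*V²)
c(A) = 124 (c(A) = 76 + 48 = 124)
D = 124
(-6593 + x(v(-2))) + D = (-6593 + 2*(91/6)²) + 124 = (-6593 + 2*(8281/36)) + 124 = (-6593 + 8281/18) + 124 = -110393/18 + 124 = -108161/18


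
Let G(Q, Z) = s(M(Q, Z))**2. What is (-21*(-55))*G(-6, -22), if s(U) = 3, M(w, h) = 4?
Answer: 10395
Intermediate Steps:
G(Q, Z) = 9 (G(Q, Z) = 3**2 = 9)
(-21*(-55))*G(-6, -22) = -21*(-55)*9 = 1155*9 = 10395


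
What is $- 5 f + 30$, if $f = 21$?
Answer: $-75$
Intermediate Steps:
$- 5 f + 30 = \left(-5\right) 21 + 30 = -105 + 30 = -75$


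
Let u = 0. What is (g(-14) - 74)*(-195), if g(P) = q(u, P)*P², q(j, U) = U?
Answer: 549510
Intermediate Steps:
g(P) = P³ (g(P) = P*P² = P³)
(g(-14) - 74)*(-195) = ((-14)³ - 74)*(-195) = (-2744 - 74)*(-195) = -2818*(-195) = 549510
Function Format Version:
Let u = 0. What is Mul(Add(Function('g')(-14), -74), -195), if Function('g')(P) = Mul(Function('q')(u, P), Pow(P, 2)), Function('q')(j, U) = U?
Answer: 549510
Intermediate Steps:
Function('g')(P) = Pow(P, 3) (Function('g')(P) = Mul(P, Pow(P, 2)) = Pow(P, 3))
Mul(Add(Function('g')(-14), -74), -195) = Mul(Add(Pow(-14, 3), -74), -195) = Mul(Add(-2744, -74), -195) = Mul(-2818, -195) = 549510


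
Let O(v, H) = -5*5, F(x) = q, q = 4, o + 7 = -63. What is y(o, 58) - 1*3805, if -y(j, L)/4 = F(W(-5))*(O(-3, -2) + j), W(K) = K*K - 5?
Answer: -2285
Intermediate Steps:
o = -70 (o = -7 - 63 = -70)
W(K) = -5 + K² (W(K) = K² - 5 = -5 + K²)
F(x) = 4
O(v, H) = -25
y(j, L) = 400 - 16*j (y(j, L) = -16*(-25 + j) = -4*(-100 + 4*j) = 400 - 16*j)
y(o, 58) - 1*3805 = (400 - 16*(-70)) - 1*3805 = (400 + 1120) - 3805 = 1520 - 3805 = -2285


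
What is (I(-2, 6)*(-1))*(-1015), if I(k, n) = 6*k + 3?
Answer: -9135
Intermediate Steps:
I(k, n) = 3 + 6*k
(I(-2, 6)*(-1))*(-1015) = ((3 + 6*(-2))*(-1))*(-1015) = ((3 - 12)*(-1))*(-1015) = -9*(-1)*(-1015) = 9*(-1015) = -9135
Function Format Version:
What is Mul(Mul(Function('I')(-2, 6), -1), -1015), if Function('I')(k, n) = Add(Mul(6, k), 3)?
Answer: -9135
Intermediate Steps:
Function('I')(k, n) = Add(3, Mul(6, k))
Mul(Mul(Function('I')(-2, 6), -1), -1015) = Mul(Mul(Add(3, Mul(6, -2)), -1), -1015) = Mul(Mul(Add(3, -12), -1), -1015) = Mul(Mul(-9, -1), -1015) = Mul(9, -1015) = -9135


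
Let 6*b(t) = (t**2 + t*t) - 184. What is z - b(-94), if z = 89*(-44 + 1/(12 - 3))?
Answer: -61387/9 ≈ -6820.8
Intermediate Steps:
b(t) = -92/3 + t**2/3 (b(t) = ((t**2 + t*t) - 184)/6 = ((t**2 + t**2) - 184)/6 = (2*t**2 - 184)/6 = (-184 + 2*t**2)/6 = -92/3 + t**2/3)
z = -35155/9 (z = 89*(-44 + 1/9) = 89*(-395/9) = -35155/9 ≈ -3906.1)
z - b(-94) = -35155/9 - (-92/3 + (1/3)*(-94)**2) = -35155/9 - (-92/3 + (1/3)*8836) = -35155/9 - (-92/3 + 8836/3) = -35155/9 - 1*8744/3 = -35155/9 - 8744/3 = -61387/9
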